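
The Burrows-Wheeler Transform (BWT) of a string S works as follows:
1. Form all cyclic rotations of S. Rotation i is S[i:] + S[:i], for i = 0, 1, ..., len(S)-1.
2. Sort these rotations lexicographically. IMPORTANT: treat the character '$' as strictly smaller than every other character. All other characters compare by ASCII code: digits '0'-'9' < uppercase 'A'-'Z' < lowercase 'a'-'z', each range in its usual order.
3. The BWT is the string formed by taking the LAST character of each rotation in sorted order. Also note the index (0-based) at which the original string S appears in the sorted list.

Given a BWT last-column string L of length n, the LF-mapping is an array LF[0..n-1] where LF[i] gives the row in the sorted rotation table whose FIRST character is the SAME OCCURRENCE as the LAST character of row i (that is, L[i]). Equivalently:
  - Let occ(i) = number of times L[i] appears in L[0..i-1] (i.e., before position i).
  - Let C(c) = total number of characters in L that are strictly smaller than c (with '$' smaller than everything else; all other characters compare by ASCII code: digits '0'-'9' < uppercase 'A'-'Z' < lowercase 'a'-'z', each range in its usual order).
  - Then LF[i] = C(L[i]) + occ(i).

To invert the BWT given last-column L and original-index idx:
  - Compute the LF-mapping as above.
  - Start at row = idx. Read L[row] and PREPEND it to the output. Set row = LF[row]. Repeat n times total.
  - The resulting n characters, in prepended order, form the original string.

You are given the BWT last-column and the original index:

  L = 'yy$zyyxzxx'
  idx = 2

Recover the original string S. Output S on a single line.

Answer: xzxzyyxyy$

Derivation:
LF mapping: 4 5 0 8 6 7 1 9 2 3
Walk LF starting at row 2, prepending L[row]:
  step 1: row=2, L[2]='$', prepend. Next row=LF[2]=0
  step 2: row=0, L[0]='y', prepend. Next row=LF[0]=4
  step 3: row=4, L[4]='y', prepend. Next row=LF[4]=6
  step 4: row=6, L[6]='x', prepend. Next row=LF[6]=1
  step 5: row=1, L[1]='y', prepend. Next row=LF[1]=5
  step 6: row=5, L[5]='y', prepend. Next row=LF[5]=7
  step 7: row=7, L[7]='z', prepend. Next row=LF[7]=9
  step 8: row=9, L[9]='x', prepend. Next row=LF[9]=3
  step 9: row=3, L[3]='z', prepend. Next row=LF[3]=8
  step 10: row=8, L[8]='x', prepend. Next row=LF[8]=2
Reversed output: xzxzyyxyy$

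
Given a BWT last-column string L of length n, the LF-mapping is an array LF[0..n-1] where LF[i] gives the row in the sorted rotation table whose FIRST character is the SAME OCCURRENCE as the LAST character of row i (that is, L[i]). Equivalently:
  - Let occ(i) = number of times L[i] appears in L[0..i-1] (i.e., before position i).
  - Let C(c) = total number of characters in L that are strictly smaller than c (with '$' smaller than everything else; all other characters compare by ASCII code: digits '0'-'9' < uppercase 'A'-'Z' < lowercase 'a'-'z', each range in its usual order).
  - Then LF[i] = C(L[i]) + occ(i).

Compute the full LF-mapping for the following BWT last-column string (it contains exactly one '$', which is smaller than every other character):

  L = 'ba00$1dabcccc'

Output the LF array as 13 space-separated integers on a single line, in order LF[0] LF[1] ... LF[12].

Answer: 6 4 1 2 0 3 12 5 7 8 9 10 11

Derivation:
Char counts: '$':1, '0':2, '1':1, 'a':2, 'b':2, 'c':4, 'd':1
C (first-col start): C('$')=0, C('0')=1, C('1')=3, C('a')=4, C('b')=6, C('c')=8, C('d')=12
L[0]='b': occ=0, LF[0]=C('b')+0=6+0=6
L[1]='a': occ=0, LF[1]=C('a')+0=4+0=4
L[2]='0': occ=0, LF[2]=C('0')+0=1+0=1
L[3]='0': occ=1, LF[3]=C('0')+1=1+1=2
L[4]='$': occ=0, LF[4]=C('$')+0=0+0=0
L[5]='1': occ=0, LF[5]=C('1')+0=3+0=3
L[6]='d': occ=0, LF[6]=C('d')+0=12+0=12
L[7]='a': occ=1, LF[7]=C('a')+1=4+1=5
L[8]='b': occ=1, LF[8]=C('b')+1=6+1=7
L[9]='c': occ=0, LF[9]=C('c')+0=8+0=8
L[10]='c': occ=1, LF[10]=C('c')+1=8+1=9
L[11]='c': occ=2, LF[11]=C('c')+2=8+2=10
L[12]='c': occ=3, LF[12]=C('c')+3=8+3=11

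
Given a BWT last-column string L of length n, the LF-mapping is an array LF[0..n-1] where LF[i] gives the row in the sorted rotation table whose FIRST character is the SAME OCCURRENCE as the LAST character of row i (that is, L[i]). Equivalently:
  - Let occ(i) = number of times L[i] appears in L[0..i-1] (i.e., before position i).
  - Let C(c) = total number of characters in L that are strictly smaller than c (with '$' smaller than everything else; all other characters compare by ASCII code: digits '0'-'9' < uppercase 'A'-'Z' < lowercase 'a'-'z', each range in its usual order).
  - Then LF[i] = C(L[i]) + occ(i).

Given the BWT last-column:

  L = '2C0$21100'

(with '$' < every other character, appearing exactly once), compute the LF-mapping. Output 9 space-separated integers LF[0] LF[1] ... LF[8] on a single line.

Char counts: '$':1, '0':3, '1':2, '2':2, 'C':1
C (first-col start): C('$')=0, C('0')=1, C('1')=4, C('2')=6, C('C')=8
L[0]='2': occ=0, LF[0]=C('2')+0=6+0=6
L[1]='C': occ=0, LF[1]=C('C')+0=8+0=8
L[2]='0': occ=0, LF[2]=C('0')+0=1+0=1
L[3]='$': occ=0, LF[3]=C('$')+0=0+0=0
L[4]='2': occ=1, LF[4]=C('2')+1=6+1=7
L[5]='1': occ=0, LF[5]=C('1')+0=4+0=4
L[6]='1': occ=1, LF[6]=C('1')+1=4+1=5
L[7]='0': occ=1, LF[7]=C('0')+1=1+1=2
L[8]='0': occ=2, LF[8]=C('0')+2=1+2=3

Answer: 6 8 1 0 7 4 5 2 3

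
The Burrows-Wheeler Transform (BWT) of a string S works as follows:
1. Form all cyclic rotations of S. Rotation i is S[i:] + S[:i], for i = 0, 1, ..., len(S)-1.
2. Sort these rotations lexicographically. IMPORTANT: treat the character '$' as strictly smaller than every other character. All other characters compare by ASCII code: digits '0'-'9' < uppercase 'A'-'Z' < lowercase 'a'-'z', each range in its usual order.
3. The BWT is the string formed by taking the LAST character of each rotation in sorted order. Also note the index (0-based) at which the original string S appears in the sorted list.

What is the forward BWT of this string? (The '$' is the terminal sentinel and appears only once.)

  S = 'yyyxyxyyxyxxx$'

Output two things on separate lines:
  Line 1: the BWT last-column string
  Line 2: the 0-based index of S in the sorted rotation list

Answer: xxxyyyyxyyxxy$
13

Derivation:
All 14 rotations (rotation i = S[i:]+S[:i]):
  rot[0] = yyyxyxyyxyxxx$
  rot[1] = yyxyxyyxyxxx$y
  rot[2] = yxyxyyxyxxx$yy
  rot[3] = xyxyyxyxxx$yyy
  rot[4] = yxyyxyxxx$yyyx
  rot[5] = xyyxyxxx$yyyxy
  rot[6] = yyxyxxx$yyyxyx
  rot[7] = yxyxxx$yyyxyxy
  rot[8] = xyxxx$yyyxyxyy
  rot[9] = yxxx$yyyxyxyyx
  rot[10] = xxx$yyyxyxyyxy
  rot[11] = xx$yyyxyxyyxyx
  rot[12] = x$yyyxyxyyxyxx
  rot[13] = $yyyxyxyyxyxxx
Sorted (with $ < everything):
  sorted[0] = $yyyxyxyyxyxxx  (last char: 'x')
  sorted[1] = x$yyyxyxyyxyxx  (last char: 'x')
  sorted[2] = xx$yyyxyxyyxyx  (last char: 'x')
  sorted[3] = xxx$yyyxyxyyxy  (last char: 'y')
  sorted[4] = xyxxx$yyyxyxyy  (last char: 'y')
  sorted[5] = xyxyyxyxxx$yyy  (last char: 'y')
  sorted[6] = xyyxyxxx$yyyxy  (last char: 'y')
  sorted[7] = yxxx$yyyxyxyyx  (last char: 'x')
  sorted[8] = yxyxxx$yyyxyxy  (last char: 'y')
  sorted[9] = yxyxyyxyxxx$yy  (last char: 'y')
  sorted[10] = yxyyxyxxx$yyyx  (last char: 'x')
  sorted[11] = yyxyxxx$yyyxyx  (last char: 'x')
  sorted[12] = yyxyxyyxyxxx$y  (last char: 'y')
  sorted[13] = yyyxyxyyxyxxx$  (last char: '$')
Last column: xxxyyyyxyyxxy$
Original string S is at sorted index 13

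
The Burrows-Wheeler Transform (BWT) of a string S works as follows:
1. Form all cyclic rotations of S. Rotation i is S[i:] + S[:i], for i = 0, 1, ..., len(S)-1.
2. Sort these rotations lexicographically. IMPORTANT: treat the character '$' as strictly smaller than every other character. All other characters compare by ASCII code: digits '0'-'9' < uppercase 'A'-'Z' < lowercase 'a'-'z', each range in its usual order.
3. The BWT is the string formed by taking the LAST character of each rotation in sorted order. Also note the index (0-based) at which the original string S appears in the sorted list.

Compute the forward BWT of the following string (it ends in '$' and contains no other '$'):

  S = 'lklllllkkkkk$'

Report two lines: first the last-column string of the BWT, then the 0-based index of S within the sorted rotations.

All 13 rotations (rotation i = S[i:]+S[:i]):
  rot[0] = lklllllkkkkk$
  rot[1] = klllllkkkkk$l
  rot[2] = lllllkkkkk$lk
  rot[3] = llllkkkkk$lkl
  rot[4] = lllkkkkk$lkll
  rot[5] = llkkkkk$lklll
  rot[6] = lkkkkk$lkllll
  rot[7] = kkkkk$lklllll
  rot[8] = kkkk$lklllllk
  rot[9] = kkk$lklllllkk
  rot[10] = kk$lklllllkkk
  rot[11] = k$lklllllkkkk
  rot[12] = $lklllllkkkkk
Sorted (with $ < everything):
  sorted[0] = $lklllllkkkkk  (last char: 'k')
  sorted[1] = k$lklllllkkkk  (last char: 'k')
  sorted[2] = kk$lklllllkkk  (last char: 'k')
  sorted[3] = kkk$lklllllkk  (last char: 'k')
  sorted[4] = kkkk$lklllllk  (last char: 'k')
  sorted[5] = kkkkk$lklllll  (last char: 'l')
  sorted[6] = klllllkkkkk$l  (last char: 'l')
  sorted[7] = lkkkkk$lkllll  (last char: 'l')
  sorted[8] = lklllllkkkkk$  (last char: '$')
  sorted[9] = llkkkkk$lklll  (last char: 'l')
  sorted[10] = lllkkkkk$lkll  (last char: 'l')
  sorted[11] = llllkkkkk$lkl  (last char: 'l')
  sorted[12] = lllllkkkkk$lk  (last char: 'k')
Last column: kkkkklll$lllk
Original string S is at sorted index 8

Answer: kkkkklll$lllk
8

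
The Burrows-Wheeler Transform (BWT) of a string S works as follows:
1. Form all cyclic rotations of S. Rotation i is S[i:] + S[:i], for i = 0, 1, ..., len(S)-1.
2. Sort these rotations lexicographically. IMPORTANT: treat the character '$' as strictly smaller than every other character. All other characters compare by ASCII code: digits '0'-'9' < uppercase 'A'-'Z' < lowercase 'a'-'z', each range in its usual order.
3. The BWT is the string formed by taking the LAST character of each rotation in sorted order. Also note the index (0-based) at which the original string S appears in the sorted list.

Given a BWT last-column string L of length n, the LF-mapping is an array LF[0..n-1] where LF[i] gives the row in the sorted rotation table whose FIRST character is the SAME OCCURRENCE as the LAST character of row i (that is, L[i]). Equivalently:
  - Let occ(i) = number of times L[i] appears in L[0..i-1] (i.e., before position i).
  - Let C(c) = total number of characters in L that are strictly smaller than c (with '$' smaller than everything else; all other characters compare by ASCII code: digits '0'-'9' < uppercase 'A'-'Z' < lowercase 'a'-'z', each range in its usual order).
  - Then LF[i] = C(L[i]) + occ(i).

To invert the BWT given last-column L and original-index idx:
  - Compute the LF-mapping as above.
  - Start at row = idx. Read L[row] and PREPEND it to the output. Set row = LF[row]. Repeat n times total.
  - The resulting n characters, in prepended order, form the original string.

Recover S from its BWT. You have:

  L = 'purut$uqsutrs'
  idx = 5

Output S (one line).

Answer: sturqtrusuup$

Derivation:
LF mapping: 1 9 3 10 7 0 11 2 5 12 8 4 6
Walk LF starting at row 5, prepending L[row]:
  step 1: row=5, L[5]='$', prepend. Next row=LF[5]=0
  step 2: row=0, L[0]='p', prepend. Next row=LF[0]=1
  step 3: row=1, L[1]='u', prepend. Next row=LF[1]=9
  step 4: row=9, L[9]='u', prepend. Next row=LF[9]=12
  step 5: row=12, L[12]='s', prepend. Next row=LF[12]=6
  step 6: row=6, L[6]='u', prepend. Next row=LF[6]=11
  step 7: row=11, L[11]='r', prepend. Next row=LF[11]=4
  step 8: row=4, L[4]='t', prepend. Next row=LF[4]=7
  step 9: row=7, L[7]='q', prepend. Next row=LF[7]=2
  step 10: row=2, L[2]='r', prepend. Next row=LF[2]=3
  step 11: row=3, L[3]='u', prepend. Next row=LF[3]=10
  step 12: row=10, L[10]='t', prepend. Next row=LF[10]=8
  step 13: row=8, L[8]='s', prepend. Next row=LF[8]=5
Reversed output: sturqtrusuup$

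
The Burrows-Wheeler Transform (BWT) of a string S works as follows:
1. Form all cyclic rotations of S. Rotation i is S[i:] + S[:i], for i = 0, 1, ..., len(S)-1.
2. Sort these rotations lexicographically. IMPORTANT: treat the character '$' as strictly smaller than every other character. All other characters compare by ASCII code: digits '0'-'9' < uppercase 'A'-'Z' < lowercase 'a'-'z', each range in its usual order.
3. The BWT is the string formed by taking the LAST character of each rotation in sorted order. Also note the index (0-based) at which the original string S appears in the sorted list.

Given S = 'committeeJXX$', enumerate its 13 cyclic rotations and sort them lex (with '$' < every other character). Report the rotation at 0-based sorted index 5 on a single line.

All 13 rotations (rotation i = S[i:]+S[:i]):
  rot[0] = committeeJXX$
  rot[1] = ommitteeJXX$c
  rot[2] = mmitteeJXX$co
  rot[3] = mitteeJXX$com
  rot[4] = itteeJXX$comm
  rot[5] = tteeJXX$commi
  rot[6] = teeJXX$commit
  rot[7] = eeJXX$committ
  rot[8] = eJXX$committe
  rot[9] = JXX$committee
  rot[10] = XX$committeeJ
  rot[11] = X$committeeJX
  rot[12] = $committeeJXX
Sorted (with $ < everything):
  sorted[0] = $committeeJXX
  sorted[1] = JXX$committee
  sorted[2] = X$committeeJX
  sorted[3] = XX$committeeJ
  sorted[4] = committeeJXX$
  sorted[5] = eJXX$committe
  sorted[6] = eeJXX$committ
  sorted[7] = itteeJXX$comm
  sorted[8] = mitteeJXX$com
  sorted[9] = mmitteeJXX$co
  sorted[10] = ommitteeJXX$c
  sorted[11] = teeJXX$commit
  sorted[12] = tteeJXX$commi
sorted[5] = eJXX$committe

Answer: eJXX$committe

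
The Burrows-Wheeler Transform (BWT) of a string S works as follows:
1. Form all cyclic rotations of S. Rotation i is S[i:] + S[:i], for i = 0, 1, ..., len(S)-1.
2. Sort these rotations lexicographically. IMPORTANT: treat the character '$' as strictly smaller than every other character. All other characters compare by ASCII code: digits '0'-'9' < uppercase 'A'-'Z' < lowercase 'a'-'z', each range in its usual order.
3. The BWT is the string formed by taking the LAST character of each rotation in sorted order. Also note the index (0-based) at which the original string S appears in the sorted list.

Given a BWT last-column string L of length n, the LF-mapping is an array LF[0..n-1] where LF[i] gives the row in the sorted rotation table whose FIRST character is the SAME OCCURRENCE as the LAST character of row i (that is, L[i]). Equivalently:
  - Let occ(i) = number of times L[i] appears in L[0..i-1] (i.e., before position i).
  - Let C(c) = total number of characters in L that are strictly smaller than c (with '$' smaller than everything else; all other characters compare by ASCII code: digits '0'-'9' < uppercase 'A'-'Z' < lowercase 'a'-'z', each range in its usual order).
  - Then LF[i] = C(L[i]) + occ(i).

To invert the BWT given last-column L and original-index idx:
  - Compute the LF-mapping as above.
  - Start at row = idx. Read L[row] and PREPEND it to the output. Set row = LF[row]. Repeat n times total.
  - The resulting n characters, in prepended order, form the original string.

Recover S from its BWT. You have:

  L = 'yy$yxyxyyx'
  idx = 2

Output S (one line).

LF mapping: 4 5 0 6 1 7 2 8 9 3
Walk LF starting at row 2, prepending L[row]:
  step 1: row=2, L[2]='$', prepend. Next row=LF[2]=0
  step 2: row=0, L[0]='y', prepend. Next row=LF[0]=4
  step 3: row=4, L[4]='x', prepend. Next row=LF[4]=1
  step 4: row=1, L[1]='y', prepend. Next row=LF[1]=5
  step 5: row=5, L[5]='y', prepend. Next row=LF[5]=7
  step 6: row=7, L[7]='y', prepend. Next row=LF[7]=8
  step 7: row=8, L[8]='y', prepend. Next row=LF[8]=9
  step 8: row=9, L[9]='x', prepend. Next row=LF[9]=3
  step 9: row=3, L[3]='y', prepend. Next row=LF[3]=6
  step 10: row=6, L[6]='x', prepend. Next row=LF[6]=2
Reversed output: xyxyyyyxy$

Answer: xyxyyyyxy$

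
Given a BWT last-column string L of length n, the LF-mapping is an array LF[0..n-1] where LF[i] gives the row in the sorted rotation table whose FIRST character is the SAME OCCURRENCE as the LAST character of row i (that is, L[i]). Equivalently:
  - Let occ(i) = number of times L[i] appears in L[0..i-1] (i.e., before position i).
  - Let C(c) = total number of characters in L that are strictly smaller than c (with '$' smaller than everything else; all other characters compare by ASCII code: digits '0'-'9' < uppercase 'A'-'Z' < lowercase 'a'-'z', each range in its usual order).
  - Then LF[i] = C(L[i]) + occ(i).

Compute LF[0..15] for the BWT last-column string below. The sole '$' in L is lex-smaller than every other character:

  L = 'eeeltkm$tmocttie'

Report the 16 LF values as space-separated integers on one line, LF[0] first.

Answer: 2 3 4 8 12 7 9 0 13 10 11 1 14 15 6 5

Derivation:
Char counts: '$':1, 'c':1, 'e':4, 'i':1, 'k':1, 'l':1, 'm':2, 'o':1, 't':4
C (first-col start): C('$')=0, C('c')=1, C('e')=2, C('i')=6, C('k')=7, C('l')=8, C('m')=9, C('o')=11, C('t')=12
L[0]='e': occ=0, LF[0]=C('e')+0=2+0=2
L[1]='e': occ=1, LF[1]=C('e')+1=2+1=3
L[2]='e': occ=2, LF[2]=C('e')+2=2+2=4
L[3]='l': occ=0, LF[3]=C('l')+0=8+0=8
L[4]='t': occ=0, LF[4]=C('t')+0=12+0=12
L[5]='k': occ=0, LF[5]=C('k')+0=7+0=7
L[6]='m': occ=0, LF[6]=C('m')+0=9+0=9
L[7]='$': occ=0, LF[7]=C('$')+0=0+0=0
L[8]='t': occ=1, LF[8]=C('t')+1=12+1=13
L[9]='m': occ=1, LF[9]=C('m')+1=9+1=10
L[10]='o': occ=0, LF[10]=C('o')+0=11+0=11
L[11]='c': occ=0, LF[11]=C('c')+0=1+0=1
L[12]='t': occ=2, LF[12]=C('t')+2=12+2=14
L[13]='t': occ=3, LF[13]=C('t')+3=12+3=15
L[14]='i': occ=0, LF[14]=C('i')+0=6+0=6
L[15]='e': occ=3, LF[15]=C('e')+3=2+3=5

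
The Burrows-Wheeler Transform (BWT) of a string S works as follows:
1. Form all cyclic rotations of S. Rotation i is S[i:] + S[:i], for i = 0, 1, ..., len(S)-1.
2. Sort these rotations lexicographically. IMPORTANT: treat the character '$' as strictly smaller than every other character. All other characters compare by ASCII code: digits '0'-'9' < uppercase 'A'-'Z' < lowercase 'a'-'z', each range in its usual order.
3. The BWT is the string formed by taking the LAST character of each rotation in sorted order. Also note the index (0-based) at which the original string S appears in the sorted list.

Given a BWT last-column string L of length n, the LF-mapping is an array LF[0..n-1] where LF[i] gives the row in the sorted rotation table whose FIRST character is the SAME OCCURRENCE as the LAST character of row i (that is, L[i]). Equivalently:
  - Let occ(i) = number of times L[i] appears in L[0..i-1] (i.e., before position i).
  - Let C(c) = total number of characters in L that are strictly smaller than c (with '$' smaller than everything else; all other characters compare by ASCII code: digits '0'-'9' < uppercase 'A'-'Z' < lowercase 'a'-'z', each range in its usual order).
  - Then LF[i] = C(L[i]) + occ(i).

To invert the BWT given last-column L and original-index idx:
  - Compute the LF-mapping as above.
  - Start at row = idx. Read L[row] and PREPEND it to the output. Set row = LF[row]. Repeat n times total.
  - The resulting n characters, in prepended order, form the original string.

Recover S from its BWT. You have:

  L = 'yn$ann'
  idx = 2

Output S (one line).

Answer: nanny$

Derivation:
LF mapping: 5 2 0 1 3 4
Walk LF starting at row 2, prepending L[row]:
  step 1: row=2, L[2]='$', prepend. Next row=LF[2]=0
  step 2: row=0, L[0]='y', prepend. Next row=LF[0]=5
  step 3: row=5, L[5]='n', prepend. Next row=LF[5]=4
  step 4: row=4, L[4]='n', prepend. Next row=LF[4]=3
  step 5: row=3, L[3]='a', prepend. Next row=LF[3]=1
  step 6: row=1, L[1]='n', prepend. Next row=LF[1]=2
Reversed output: nanny$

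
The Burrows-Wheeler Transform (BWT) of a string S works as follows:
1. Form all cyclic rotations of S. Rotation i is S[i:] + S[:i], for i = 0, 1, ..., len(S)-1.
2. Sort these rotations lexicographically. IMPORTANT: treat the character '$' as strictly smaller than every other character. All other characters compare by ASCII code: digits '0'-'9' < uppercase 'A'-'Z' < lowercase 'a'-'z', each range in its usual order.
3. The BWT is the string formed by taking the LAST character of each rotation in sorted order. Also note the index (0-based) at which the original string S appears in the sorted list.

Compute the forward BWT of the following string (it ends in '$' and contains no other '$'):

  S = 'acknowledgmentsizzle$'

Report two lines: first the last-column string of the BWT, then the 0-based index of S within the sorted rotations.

Answer: e$aellmdsczwgkentnozi
1

Derivation:
All 21 rotations (rotation i = S[i:]+S[:i]):
  rot[0] = acknowledgmentsizzle$
  rot[1] = cknowledgmentsizzle$a
  rot[2] = knowledgmentsizzle$ac
  rot[3] = nowledgmentsizzle$ack
  rot[4] = owledgmentsizzle$ackn
  rot[5] = wledgmentsizzle$ackno
  rot[6] = ledgmentsizzle$acknow
  rot[7] = edgmentsizzle$acknowl
  rot[8] = dgmentsizzle$acknowle
  rot[9] = gmentsizzle$acknowled
  rot[10] = mentsizzle$acknowledg
  rot[11] = entsizzle$acknowledgm
  rot[12] = ntsizzle$acknowledgme
  rot[13] = tsizzle$acknowledgmen
  rot[14] = sizzle$acknowledgment
  rot[15] = izzle$acknowledgments
  rot[16] = zzle$acknowledgmentsi
  rot[17] = zle$acknowledgmentsiz
  rot[18] = le$acknowledgmentsizz
  rot[19] = e$acknowledgmentsizzl
  rot[20] = $acknowledgmentsizzle
Sorted (with $ < everything):
  sorted[0] = $acknowledgmentsizzle  (last char: 'e')
  sorted[1] = acknowledgmentsizzle$  (last char: '$')
  sorted[2] = cknowledgmentsizzle$a  (last char: 'a')
  sorted[3] = dgmentsizzle$acknowle  (last char: 'e')
  sorted[4] = e$acknowledgmentsizzl  (last char: 'l')
  sorted[5] = edgmentsizzle$acknowl  (last char: 'l')
  sorted[6] = entsizzle$acknowledgm  (last char: 'm')
  sorted[7] = gmentsizzle$acknowled  (last char: 'd')
  sorted[8] = izzle$acknowledgments  (last char: 's')
  sorted[9] = knowledgmentsizzle$ac  (last char: 'c')
  sorted[10] = le$acknowledgmentsizz  (last char: 'z')
  sorted[11] = ledgmentsizzle$acknow  (last char: 'w')
  sorted[12] = mentsizzle$acknowledg  (last char: 'g')
  sorted[13] = nowledgmentsizzle$ack  (last char: 'k')
  sorted[14] = ntsizzle$acknowledgme  (last char: 'e')
  sorted[15] = owledgmentsizzle$ackn  (last char: 'n')
  sorted[16] = sizzle$acknowledgment  (last char: 't')
  sorted[17] = tsizzle$acknowledgmen  (last char: 'n')
  sorted[18] = wledgmentsizzle$ackno  (last char: 'o')
  sorted[19] = zle$acknowledgmentsiz  (last char: 'z')
  sorted[20] = zzle$acknowledgmentsi  (last char: 'i')
Last column: e$aellmdsczwgkentnozi
Original string S is at sorted index 1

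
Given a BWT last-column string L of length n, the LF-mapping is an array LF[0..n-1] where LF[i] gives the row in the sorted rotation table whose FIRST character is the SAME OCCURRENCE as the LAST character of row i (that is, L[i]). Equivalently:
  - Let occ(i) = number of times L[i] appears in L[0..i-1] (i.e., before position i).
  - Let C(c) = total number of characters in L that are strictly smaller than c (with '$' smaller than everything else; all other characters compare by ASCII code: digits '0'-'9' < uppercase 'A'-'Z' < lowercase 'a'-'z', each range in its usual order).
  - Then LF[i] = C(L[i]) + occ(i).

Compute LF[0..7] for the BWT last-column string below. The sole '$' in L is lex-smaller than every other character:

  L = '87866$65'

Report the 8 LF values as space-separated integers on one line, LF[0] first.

Answer: 6 5 7 2 3 0 4 1

Derivation:
Char counts: '$':1, '5':1, '6':3, '7':1, '8':2
C (first-col start): C('$')=0, C('5')=1, C('6')=2, C('7')=5, C('8')=6
L[0]='8': occ=0, LF[0]=C('8')+0=6+0=6
L[1]='7': occ=0, LF[1]=C('7')+0=5+0=5
L[2]='8': occ=1, LF[2]=C('8')+1=6+1=7
L[3]='6': occ=0, LF[3]=C('6')+0=2+0=2
L[4]='6': occ=1, LF[4]=C('6')+1=2+1=3
L[5]='$': occ=0, LF[5]=C('$')+0=0+0=0
L[6]='6': occ=2, LF[6]=C('6')+2=2+2=4
L[7]='5': occ=0, LF[7]=C('5')+0=1+0=1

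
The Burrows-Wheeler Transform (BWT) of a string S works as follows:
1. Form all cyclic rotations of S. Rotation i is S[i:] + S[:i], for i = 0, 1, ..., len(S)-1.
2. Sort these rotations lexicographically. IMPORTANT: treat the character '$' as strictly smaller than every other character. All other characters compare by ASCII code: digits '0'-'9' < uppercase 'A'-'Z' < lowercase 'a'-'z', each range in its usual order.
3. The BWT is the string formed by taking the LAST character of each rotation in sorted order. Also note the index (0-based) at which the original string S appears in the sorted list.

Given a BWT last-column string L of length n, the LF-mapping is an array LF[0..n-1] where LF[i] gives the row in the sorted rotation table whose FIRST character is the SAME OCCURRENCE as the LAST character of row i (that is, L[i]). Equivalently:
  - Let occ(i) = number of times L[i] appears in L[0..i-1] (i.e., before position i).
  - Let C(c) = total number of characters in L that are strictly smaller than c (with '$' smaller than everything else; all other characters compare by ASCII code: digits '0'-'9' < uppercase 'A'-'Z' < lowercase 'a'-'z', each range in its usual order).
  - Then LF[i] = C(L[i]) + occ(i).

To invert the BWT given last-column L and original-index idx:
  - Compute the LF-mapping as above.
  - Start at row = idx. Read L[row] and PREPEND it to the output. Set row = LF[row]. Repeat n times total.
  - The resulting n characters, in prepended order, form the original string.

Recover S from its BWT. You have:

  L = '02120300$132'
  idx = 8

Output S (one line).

LF mapping: 1 7 5 8 2 10 3 4 0 6 11 9
Walk LF starting at row 8, prepending L[row]:
  step 1: row=8, L[8]='$', prepend. Next row=LF[8]=0
  step 2: row=0, L[0]='0', prepend. Next row=LF[0]=1
  step 3: row=1, L[1]='2', prepend. Next row=LF[1]=7
  step 4: row=7, L[7]='0', prepend. Next row=LF[7]=4
  step 5: row=4, L[4]='0', prepend. Next row=LF[4]=2
  step 6: row=2, L[2]='1', prepend. Next row=LF[2]=5
  step 7: row=5, L[5]='3', prepend. Next row=LF[5]=10
  step 8: row=10, L[10]='3', prepend. Next row=LF[10]=11
  step 9: row=11, L[11]='2', prepend. Next row=LF[11]=9
  step 10: row=9, L[9]='1', prepend. Next row=LF[9]=6
  step 11: row=6, L[6]='0', prepend. Next row=LF[6]=3
  step 12: row=3, L[3]='2', prepend. Next row=LF[3]=8
Reversed output: 20123310020$

Answer: 20123310020$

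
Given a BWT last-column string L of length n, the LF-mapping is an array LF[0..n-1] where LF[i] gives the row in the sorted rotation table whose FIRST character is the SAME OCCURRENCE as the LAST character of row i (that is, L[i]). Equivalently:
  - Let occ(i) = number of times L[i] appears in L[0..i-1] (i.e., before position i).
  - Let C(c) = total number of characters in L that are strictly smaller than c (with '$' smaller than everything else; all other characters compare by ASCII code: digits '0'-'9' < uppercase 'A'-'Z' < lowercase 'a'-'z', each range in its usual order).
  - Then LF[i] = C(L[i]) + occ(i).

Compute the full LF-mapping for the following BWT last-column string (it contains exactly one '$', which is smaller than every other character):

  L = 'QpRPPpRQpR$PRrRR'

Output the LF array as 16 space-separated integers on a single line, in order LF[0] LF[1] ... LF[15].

Answer: 4 12 6 1 2 13 7 5 14 8 0 3 9 15 10 11

Derivation:
Char counts: '$':1, 'P':3, 'Q':2, 'R':6, 'p':3, 'r':1
C (first-col start): C('$')=0, C('P')=1, C('Q')=4, C('R')=6, C('p')=12, C('r')=15
L[0]='Q': occ=0, LF[0]=C('Q')+0=4+0=4
L[1]='p': occ=0, LF[1]=C('p')+0=12+0=12
L[2]='R': occ=0, LF[2]=C('R')+0=6+0=6
L[3]='P': occ=0, LF[3]=C('P')+0=1+0=1
L[4]='P': occ=1, LF[4]=C('P')+1=1+1=2
L[5]='p': occ=1, LF[5]=C('p')+1=12+1=13
L[6]='R': occ=1, LF[6]=C('R')+1=6+1=7
L[7]='Q': occ=1, LF[7]=C('Q')+1=4+1=5
L[8]='p': occ=2, LF[8]=C('p')+2=12+2=14
L[9]='R': occ=2, LF[9]=C('R')+2=6+2=8
L[10]='$': occ=0, LF[10]=C('$')+0=0+0=0
L[11]='P': occ=2, LF[11]=C('P')+2=1+2=3
L[12]='R': occ=3, LF[12]=C('R')+3=6+3=9
L[13]='r': occ=0, LF[13]=C('r')+0=15+0=15
L[14]='R': occ=4, LF[14]=C('R')+4=6+4=10
L[15]='R': occ=5, LF[15]=C('R')+5=6+5=11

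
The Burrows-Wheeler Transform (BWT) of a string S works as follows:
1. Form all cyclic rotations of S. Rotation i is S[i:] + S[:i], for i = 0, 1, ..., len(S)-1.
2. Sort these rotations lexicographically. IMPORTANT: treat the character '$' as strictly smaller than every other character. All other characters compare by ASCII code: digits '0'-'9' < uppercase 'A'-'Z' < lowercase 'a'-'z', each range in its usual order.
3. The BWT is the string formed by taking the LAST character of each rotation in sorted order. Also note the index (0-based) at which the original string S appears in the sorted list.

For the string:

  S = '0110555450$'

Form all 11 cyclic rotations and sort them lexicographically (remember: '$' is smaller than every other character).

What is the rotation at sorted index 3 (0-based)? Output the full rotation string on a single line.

Answer: 0555450$011

Derivation:
All 11 rotations (rotation i = S[i:]+S[:i]):
  rot[0] = 0110555450$
  rot[1] = 110555450$0
  rot[2] = 10555450$01
  rot[3] = 0555450$011
  rot[4] = 555450$0110
  rot[5] = 55450$01105
  rot[6] = 5450$011055
  rot[7] = 450$0110555
  rot[8] = 50$01105554
  rot[9] = 0$011055545
  rot[10] = $0110555450
Sorted (with $ < everything):
  sorted[0] = $0110555450
  sorted[1] = 0$011055545
  sorted[2] = 0110555450$
  sorted[3] = 0555450$011
  sorted[4] = 10555450$01
  sorted[5] = 110555450$0
  sorted[6] = 450$0110555
  sorted[7] = 50$01105554
  sorted[8] = 5450$011055
  sorted[9] = 55450$01105
  sorted[10] = 555450$0110
sorted[3] = 0555450$011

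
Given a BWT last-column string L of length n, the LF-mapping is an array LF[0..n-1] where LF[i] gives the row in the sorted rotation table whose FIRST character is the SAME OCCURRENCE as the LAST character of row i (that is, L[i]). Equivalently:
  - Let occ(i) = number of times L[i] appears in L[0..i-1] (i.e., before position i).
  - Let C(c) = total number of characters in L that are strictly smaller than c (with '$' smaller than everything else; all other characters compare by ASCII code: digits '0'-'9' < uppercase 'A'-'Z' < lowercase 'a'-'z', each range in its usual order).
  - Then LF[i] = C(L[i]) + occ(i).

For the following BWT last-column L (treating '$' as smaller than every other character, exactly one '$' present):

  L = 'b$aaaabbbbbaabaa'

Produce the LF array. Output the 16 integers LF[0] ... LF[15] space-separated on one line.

Answer: 9 0 1 2 3 4 10 11 12 13 14 5 6 15 7 8

Derivation:
Char counts: '$':1, 'a':8, 'b':7
C (first-col start): C('$')=0, C('a')=1, C('b')=9
L[0]='b': occ=0, LF[0]=C('b')+0=9+0=9
L[1]='$': occ=0, LF[1]=C('$')+0=0+0=0
L[2]='a': occ=0, LF[2]=C('a')+0=1+0=1
L[3]='a': occ=1, LF[3]=C('a')+1=1+1=2
L[4]='a': occ=2, LF[4]=C('a')+2=1+2=3
L[5]='a': occ=3, LF[5]=C('a')+3=1+3=4
L[6]='b': occ=1, LF[6]=C('b')+1=9+1=10
L[7]='b': occ=2, LF[7]=C('b')+2=9+2=11
L[8]='b': occ=3, LF[8]=C('b')+3=9+3=12
L[9]='b': occ=4, LF[9]=C('b')+4=9+4=13
L[10]='b': occ=5, LF[10]=C('b')+5=9+5=14
L[11]='a': occ=4, LF[11]=C('a')+4=1+4=5
L[12]='a': occ=5, LF[12]=C('a')+5=1+5=6
L[13]='b': occ=6, LF[13]=C('b')+6=9+6=15
L[14]='a': occ=6, LF[14]=C('a')+6=1+6=7
L[15]='a': occ=7, LF[15]=C('a')+7=1+7=8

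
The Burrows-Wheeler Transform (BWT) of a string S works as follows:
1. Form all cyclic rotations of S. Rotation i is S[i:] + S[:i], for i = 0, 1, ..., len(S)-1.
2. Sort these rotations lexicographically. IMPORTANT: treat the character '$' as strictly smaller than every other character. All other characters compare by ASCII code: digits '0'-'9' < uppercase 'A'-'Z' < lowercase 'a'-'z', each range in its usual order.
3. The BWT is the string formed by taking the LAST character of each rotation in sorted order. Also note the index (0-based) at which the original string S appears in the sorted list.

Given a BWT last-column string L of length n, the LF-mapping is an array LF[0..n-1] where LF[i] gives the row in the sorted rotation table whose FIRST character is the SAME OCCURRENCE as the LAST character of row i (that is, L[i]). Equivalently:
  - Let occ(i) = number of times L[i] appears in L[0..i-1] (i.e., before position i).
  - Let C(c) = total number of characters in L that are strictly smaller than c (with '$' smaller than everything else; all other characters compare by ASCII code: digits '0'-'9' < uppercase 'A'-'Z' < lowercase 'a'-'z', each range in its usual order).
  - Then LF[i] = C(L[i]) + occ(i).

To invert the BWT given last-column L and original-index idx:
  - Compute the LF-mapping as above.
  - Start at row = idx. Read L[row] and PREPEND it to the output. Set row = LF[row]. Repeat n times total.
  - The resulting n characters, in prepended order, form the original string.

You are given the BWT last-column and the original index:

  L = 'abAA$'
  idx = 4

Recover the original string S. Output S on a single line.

LF mapping: 3 4 1 2 0
Walk LF starting at row 4, prepending L[row]:
  step 1: row=4, L[4]='$', prepend. Next row=LF[4]=0
  step 2: row=0, L[0]='a', prepend. Next row=LF[0]=3
  step 3: row=3, L[3]='A', prepend. Next row=LF[3]=2
  step 4: row=2, L[2]='A', prepend. Next row=LF[2]=1
  step 5: row=1, L[1]='b', prepend. Next row=LF[1]=4
Reversed output: bAAa$

Answer: bAAa$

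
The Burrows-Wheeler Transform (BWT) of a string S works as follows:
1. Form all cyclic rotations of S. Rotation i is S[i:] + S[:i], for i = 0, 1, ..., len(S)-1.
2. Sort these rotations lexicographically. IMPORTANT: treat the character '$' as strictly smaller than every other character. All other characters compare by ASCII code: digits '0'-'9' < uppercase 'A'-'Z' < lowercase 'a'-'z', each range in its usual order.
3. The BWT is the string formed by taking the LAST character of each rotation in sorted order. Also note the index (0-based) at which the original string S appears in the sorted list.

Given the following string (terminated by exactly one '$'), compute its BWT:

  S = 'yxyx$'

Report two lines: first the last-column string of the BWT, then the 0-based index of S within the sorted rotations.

Answer: xyyx$
4

Derivation:
All 5 rotations (rotation i = S[i:]+S[:i]):
  rot[0] = yxyx$
  rot[1] = xyx$y
  rot[2] = yx$yx
  rot[3] = x$yxy
  rot[4] = $yxyx
Sorted (with $ < everything):
  sorted[0] = $yxyx  (last char: 'x')
  sorted[1] = x$yxy  (last char: 'y')
  sorted[2] = xyx$y  (last char: 'y')
  sorted[3] = yx$yx  (last char: 'x')
  sorted[4] = yxyx$  (last char: '$')
Last column: xyyx$
Original string S is at sorted index 4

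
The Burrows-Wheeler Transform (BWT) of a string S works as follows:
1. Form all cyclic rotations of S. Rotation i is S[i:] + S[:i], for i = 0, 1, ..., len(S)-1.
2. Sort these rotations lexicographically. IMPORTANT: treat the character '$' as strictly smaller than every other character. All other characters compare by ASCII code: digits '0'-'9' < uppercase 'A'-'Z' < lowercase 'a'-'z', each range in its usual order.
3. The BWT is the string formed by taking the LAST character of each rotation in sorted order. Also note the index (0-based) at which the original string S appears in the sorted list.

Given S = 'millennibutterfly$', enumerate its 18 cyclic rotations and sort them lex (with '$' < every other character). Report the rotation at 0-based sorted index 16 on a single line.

Answer: utterfly$millennib

Derivation:
All 18 rotations (rotation i = S[i:]+S[:i]):
  rot[0] = millennibutterfly$
  rot[1] = illennibutterfly$m
  rot[2] = llennibutterfly$mi
  rot[3] = lennibutterfly$mil
  rot[4] = ennibutterfly$mill
  rot[5] = nnibutterfly$mille
  rot[6] = nibutterfly$millen
  rot[7] = ibutterfly$millenn
  rot[8] = butterfly$millenni
  rot[9] = utterfly$millennib
  rot[10] = tterfly$millennibu
  rot[11] = terfly$millennibut
  rot[12] = erfly$millennibutt
  rot[13] = rfly$millennibutte
  rot[14] = fly$millennibutter
  rot[15] = ly$millennibutterf
  rot[16] = y$millennibutterfl
  rot[17] = $millennibutterfly
Sorted (with $ < everything):
  sorted[0] = $millennibutterfly
  sorted[1] = butterfly$millenni
  sorted[2] = ennibutterfly$mill
  sorted[3] = erfly$millennibutt
  sorted[4] = fly$millennibutter
  sorted[5] = ibutterfly$millenn
  sorted[6] = illennibutterfly$m
  sorted[7] = lennibutterfly$mil
  sorted[8] = llennibutterfly$mi
  sorted[9] = ly$millennibutterf
  sorted[10] = millennibutterfly$
  sorted[11] = nibutterfly$millen
  sorted[12] = nnibutterfly$mille
  sorted[13] = rfly$millennibutte
  sorted[14] = terfly$millennibut
  sorted[15] = tterfly$millennibu
  sorted[16] = utterfly$millennib
  sorted[17] = y$millennibutterfl
sorted[16] = utterfly$millennib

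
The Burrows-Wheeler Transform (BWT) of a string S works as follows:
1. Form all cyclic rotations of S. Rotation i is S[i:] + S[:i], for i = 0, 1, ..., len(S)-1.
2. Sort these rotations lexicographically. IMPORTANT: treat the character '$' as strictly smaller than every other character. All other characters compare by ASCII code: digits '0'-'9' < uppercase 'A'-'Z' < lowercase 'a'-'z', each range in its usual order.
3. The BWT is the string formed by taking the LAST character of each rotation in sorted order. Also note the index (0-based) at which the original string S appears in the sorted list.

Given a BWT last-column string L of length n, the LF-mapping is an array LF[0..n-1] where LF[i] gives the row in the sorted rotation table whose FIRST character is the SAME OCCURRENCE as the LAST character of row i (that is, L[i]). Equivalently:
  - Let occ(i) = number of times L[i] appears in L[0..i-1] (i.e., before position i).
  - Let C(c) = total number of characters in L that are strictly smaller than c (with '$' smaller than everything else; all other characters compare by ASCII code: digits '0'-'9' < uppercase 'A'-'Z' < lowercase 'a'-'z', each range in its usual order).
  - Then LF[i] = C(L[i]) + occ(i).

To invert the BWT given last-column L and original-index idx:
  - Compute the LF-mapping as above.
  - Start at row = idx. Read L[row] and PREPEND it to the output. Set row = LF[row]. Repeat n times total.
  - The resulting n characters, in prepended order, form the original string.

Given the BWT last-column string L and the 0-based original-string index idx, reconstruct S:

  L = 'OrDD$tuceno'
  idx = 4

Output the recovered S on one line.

Answer: counterDDO$

Derivation:
LF mapping: 3 8 1 2 0 9 10 4 5 6 7
Walk LF starting at row 4, prepending L[row]:
  step 1: row=4, L[4]='$', prepend. Next row=LF[4]=0
  step 2: row=0, L[0]='O', prepend. Next row=LF[0]=3
  step 3: row=3, L[3]='D', prepend. Next row=LF[3]=2
  step 4: row=2, L[2]='D', prepend. Next row=LF[2]=1
  step 5: row=1, L[1]='r', prepend. Next row=LF[1]=8
  step 6: row=8, L[8]='e', prepend. Next row=LF[8]=5
  step 7: row=5, L[5]='t', prepend. Next row=LF[5]=9
  step 8: row=9, L[9]='n', prepend. Next row=LF[9]=6
  step 9: row=6, L[6]='u', prepend. Next row=LF[6]=10
  step 10: row=10, L[10]='o', prepend. Next row=LF[10]=7
  step 11: row=7, L[7]='c', prepend. Next row=LF[7]=4
Reversed output: counterDDO$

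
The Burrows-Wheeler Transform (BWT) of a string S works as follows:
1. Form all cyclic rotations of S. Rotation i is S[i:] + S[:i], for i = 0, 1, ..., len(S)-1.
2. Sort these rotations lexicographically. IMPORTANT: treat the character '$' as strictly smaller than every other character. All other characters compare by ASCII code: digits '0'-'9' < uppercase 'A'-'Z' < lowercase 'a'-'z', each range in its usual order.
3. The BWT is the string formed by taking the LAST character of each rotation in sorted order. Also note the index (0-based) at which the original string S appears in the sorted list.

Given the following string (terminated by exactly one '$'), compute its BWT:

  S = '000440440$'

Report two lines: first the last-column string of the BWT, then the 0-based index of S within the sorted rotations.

Answer: 04$0404400
2

Derivation:
All 10 rotations (rotation i = S[i:]+S[:i]):
  rot[0] = 000440440$
  rot[1] = 00440440$0
  rot[2] = 0440440$00
  rot[3] = 440440$000
  rot[4] = 40440$0004
  rot[5] = 0440$00044
  rot[6] = 440$000440
  rot[7] = 40$0004404
  rot[8] = 0$00044044
  rot[9] = $000440440
Sorted (with $ < everything):
  sorted[0] = $000440440  (last char: '0')
  sorted[1] = 0$00044044  (last char: '4')
  sorted[2] = 000440440$  (last char: '$')
  sorted[3] = 00440440$0  (last char: '0')
  sorted[4] = 0440$00044  (last char: '4')
  sorted[5] = 0440440$00  (last char: '0')
  sorted[6] = 40$0004404  (last char: '4')
  sorted[7] = 40440$0004  (last char: '4')
  sorted[8] = 440$000440  (last char: '0')
  sorted[9] = 440440$000  (last char: '0')
Last column: 04$0404400
Original string S is at sorted index 2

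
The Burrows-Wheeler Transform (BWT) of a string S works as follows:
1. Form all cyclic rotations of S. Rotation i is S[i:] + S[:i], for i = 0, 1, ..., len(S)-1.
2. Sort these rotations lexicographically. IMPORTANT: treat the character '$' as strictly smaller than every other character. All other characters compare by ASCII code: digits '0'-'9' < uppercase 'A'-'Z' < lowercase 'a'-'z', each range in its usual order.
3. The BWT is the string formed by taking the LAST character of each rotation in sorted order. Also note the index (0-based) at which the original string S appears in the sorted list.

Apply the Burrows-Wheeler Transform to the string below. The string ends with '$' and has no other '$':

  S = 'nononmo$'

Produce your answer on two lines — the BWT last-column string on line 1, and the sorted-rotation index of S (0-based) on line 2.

Answer: onoo$mnn
4

Derivation:
All 8 rotations (rotation i = S[i:]+S[:i]):
  rot[0] = nononmo$
  rot[1] = ononmo$n
  rot[2] = nonmo$no
  rot[3] = onmo$non
  rot[4] = nmo$nono
  rot[5] = mo$nonon
  rot[6] = o$nononm
  rot[7] = $nononmo
Sorted (with $ < everything):
  sorted[0] = $nononmo  (last char: 'o')
  sorted[1] = mo$nonon  (last char: 'n')
  sorted[2] = nmo$nono  (last char: 'o')
  sorted[3] = nonmo$no  (last char: 'o')
  sorted[4] = nononmo$  (last char: '$')
  sorted[5] = o$nononm  (last char: 'm')
  sorted[6] = onmo$non  (last char: 'n')
  sorted[7] = ononmo$n  (last char: 'n')
Last column: onoo$mnn
Original string S is at sorted index 4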